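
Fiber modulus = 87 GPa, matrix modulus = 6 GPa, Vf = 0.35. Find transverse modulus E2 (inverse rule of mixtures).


1/E2 = Vf/Ef + (1-Vf)/Em = 0.35/87 + 0.65/6
E2 = 8.9 GPa

8.9 GPa


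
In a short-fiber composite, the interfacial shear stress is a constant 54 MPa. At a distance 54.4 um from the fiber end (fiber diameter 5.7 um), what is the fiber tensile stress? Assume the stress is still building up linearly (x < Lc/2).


Force balance: sigma_f * (pi*d^2/4) = tau * (pi*d) * x  ->  sigma_f = 4 * tau * x / d
sigma_f = 4 * 54 * 54.4 / 5.7 = 2061.5 MPa

2061.5 MPa


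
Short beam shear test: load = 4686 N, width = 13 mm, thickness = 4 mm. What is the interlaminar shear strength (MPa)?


ILSS = 3F/(4bh) = 3*4686/(4*13*4) = 67.59 MPa

67.59 MPa


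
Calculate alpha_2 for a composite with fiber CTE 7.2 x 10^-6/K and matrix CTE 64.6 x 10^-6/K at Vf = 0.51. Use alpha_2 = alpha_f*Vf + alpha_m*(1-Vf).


alpha_2 = alpha_f*Vf + alpha_m*(1-Vf) = 7.2*0.51 + 64.6*0.49 = 35.3 x 10^-6/K

35.3 x 10^-6/K


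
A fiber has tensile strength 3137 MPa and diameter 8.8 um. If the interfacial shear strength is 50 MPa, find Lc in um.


Lc = sigma_f * d / (2 * tau_i) = 3137 * 8.8 / (2 * 50) = 276.1 um

276.1 um


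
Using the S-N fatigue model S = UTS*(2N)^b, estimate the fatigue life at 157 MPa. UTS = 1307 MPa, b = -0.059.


N = 0.5 * (S/UTS)^(1/b) = 0.5 * (157/1307)^(1/-0.059) = 1.9887e+15 cycles

1.9887e+15 cycles


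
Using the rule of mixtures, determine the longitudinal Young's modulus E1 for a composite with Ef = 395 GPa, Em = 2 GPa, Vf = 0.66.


E1 = Ef*Vf + Em*(1-Vf) = 395*0.66 + 2*0.34 = 261.38 GPa

261.38 GPa


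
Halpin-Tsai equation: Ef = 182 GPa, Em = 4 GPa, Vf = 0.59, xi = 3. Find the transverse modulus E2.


eta = (Ef/Em - 1)/(Ef/Em + xi) = (45.5 - 1)/(45.5 + 3) = 0.9175
E2 = Em*(1+xi*eta*Vf)/(1-eta*Vf) = 22.88 GPa

22.88 GPa


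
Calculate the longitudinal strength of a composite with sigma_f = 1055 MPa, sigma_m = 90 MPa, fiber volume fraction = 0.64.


sigma_1 = sigma_f*Vf + sigma_m*(1-Vf) = 1055*0.64 + 90*0.36 = 707.6 MPa

707.6 MPa


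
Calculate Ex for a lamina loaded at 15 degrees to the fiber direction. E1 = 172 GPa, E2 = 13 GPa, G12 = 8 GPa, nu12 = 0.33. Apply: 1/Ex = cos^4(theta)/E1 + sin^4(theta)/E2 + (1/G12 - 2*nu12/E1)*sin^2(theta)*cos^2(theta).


cos^4(15) = 0.870513, sin^4(15) = 0.004487, sin^2(15)*cos^2(15) = 0.0625
1/G12 - 2*nu12/E1 = 1/8 - 2*0.33/172 = 0.121163 GPa^-1
1/Ex = 0.870513/172 + 0.004487/13 + 0.121163*0.0625 = 0.012979 GPa^-1
Ex = 77.05 GPa

77.05 GPa


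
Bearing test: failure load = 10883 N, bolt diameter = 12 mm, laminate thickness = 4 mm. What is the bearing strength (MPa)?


sigma_br = F/(d*h) = 10883/(12*4) = 226.7 MPa

226.7 MPa


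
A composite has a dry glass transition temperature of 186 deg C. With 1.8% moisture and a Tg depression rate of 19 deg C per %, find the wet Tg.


Tg_wet = Tg_dry - k*moisture = 186 - 19*1.8 = 151.8 deg C

151.8 deg C


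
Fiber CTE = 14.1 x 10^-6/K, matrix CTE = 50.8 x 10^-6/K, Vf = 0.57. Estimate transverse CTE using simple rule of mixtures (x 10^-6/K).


alpha_2 = alpha_f*Vf + alpha_m*(1-Vf) = 14.1*0.57 + 50.8*0.43 = 29.9 x 10^-6/K

29.9 x 10^-6/K


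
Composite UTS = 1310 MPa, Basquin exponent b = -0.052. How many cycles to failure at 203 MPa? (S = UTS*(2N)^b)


N = 0.5 * (S/UTS)^(1/b) = 0.5 * (203/1310)^(1/-0.052) = 1.8688e+15 cycles

1.8688e+15 cycles


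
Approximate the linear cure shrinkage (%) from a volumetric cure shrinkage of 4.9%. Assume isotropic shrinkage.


Linear shrinkage ≈ vol_shrink/3 = 4.9/3 = 1.633%

1.633%


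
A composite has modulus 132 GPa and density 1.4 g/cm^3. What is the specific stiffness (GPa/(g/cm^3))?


Specific stiffness = E/rho = 132/1.4 = 94.3 GPa/(g/cm^3)

94.3 GPa/(g/cm^3)


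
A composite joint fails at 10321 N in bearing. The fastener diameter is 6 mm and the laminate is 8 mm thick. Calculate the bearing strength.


sigma_br = F/(d*h) = 10321/(6*8) = 215.0 MPa

215.0 MPa


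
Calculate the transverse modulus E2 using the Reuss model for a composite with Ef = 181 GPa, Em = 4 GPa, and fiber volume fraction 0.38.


1/E2 = Vf/Ef + (1-Vf)/Em = 0.38/181 + 0.62/4
E2 = 6.37 GPa

6.37 GPa


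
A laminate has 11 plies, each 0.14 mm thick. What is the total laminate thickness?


h = n * t_ply = 11 * 0.14 = 1.54 mm

1.54 mm


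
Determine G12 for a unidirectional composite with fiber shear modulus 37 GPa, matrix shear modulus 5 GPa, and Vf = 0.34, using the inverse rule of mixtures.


1/G12 = Vf/Gf + (1-Vf)/Gm = 0.34/37 + 0.66/5
G12 = 7.08 GPa

7.08 GPa


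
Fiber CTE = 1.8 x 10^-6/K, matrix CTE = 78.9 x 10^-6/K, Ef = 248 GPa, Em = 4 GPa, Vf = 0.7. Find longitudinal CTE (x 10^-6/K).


E1 = Ef*Vf + Em*(1-Vf) = 174.8
alpha_1 = (alpha_f*Ef*Vf + alpha_m*Em*(1-Vf))/E1 = 2.33 x 10^-6/K

2.33 x 10^-6/K


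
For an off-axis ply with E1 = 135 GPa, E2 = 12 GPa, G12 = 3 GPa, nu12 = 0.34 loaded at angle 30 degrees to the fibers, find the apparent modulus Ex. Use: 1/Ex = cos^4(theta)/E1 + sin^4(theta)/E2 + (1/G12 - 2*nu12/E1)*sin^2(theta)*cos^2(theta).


cos^4(30) = 0.5625, sin^4(30) = 0.0625, sin^2(30)*cos^2(30) = 0.1875
1/G12 - 2*nu12/E1 = 1/3 - 2*0.34/135 = 0.328296 GPa^-1
1/Ex = 0.5625/135 + 0.0625/12 + 0.328296*0.1875 = 0.0709306 GPa^-1
Ex = 14.1 GPa

14.1 GPa


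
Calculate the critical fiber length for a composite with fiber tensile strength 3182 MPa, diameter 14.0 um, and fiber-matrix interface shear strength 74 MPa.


Lc = sigma_f * d / (2 * tau_i) = 3182 * 14.0 / (2 * 74) = 301.0 um

301.0 um


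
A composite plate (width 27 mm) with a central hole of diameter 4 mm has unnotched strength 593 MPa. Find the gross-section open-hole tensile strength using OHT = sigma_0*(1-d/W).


OHT = sigma_0*(1-d/W) = 593*(1-4/27) = 505.1 MPa

505.1 MPa


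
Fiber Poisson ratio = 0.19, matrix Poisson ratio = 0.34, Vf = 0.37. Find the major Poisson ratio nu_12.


nu_12 = nu_f*Vf + nu_m*(1-Vf) = 0.19*0.37 + 0.34*0.63 = 0.2845

0.2845


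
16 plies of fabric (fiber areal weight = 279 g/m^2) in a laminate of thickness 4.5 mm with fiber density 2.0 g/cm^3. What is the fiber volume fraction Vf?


Vf = n * FAW / (rho_f * h * 1000) = 16 * 279 / (2.0 * 4.5 * 1000) = 0.496

0.496


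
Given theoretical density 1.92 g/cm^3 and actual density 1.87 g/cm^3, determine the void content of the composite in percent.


Void% = (rho_theo - rho_actual)/rho_theo * 100 = (1.92 - 1.87)/1.92 * 100 = 2.6%

2.6%


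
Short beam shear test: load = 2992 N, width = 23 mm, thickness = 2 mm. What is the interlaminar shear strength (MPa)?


ILSS = 3F/(4bh) = 3*2992/(4*23*2) = 48.78 MPa

48.78 MPa


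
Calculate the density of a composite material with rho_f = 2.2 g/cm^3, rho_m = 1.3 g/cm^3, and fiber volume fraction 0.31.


rho_c = rho_f*Vf + rho_m*(1-Vf) = 2.2*0.31 + 1.3*0.69 = 1.579 g/cm^3

1.579 g/cm^3


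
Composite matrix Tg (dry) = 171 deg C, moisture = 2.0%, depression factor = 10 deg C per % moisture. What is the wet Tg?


Tg_wet = Tg_dry - k*moisture = 171 - 10*2.0 = 151.0 deg C

151.0 deg C


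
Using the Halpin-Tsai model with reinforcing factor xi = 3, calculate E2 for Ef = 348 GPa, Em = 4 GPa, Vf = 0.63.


eta = (Ef/Em - 1)/(Ef/Em + xi) = (87.0 - 1)/(87.0 + 3) = 0.9556
E2 = Em*(1+xi*eta*Vf)/(1-eta*Vf) = 28.2 GPa

28.2 GPa


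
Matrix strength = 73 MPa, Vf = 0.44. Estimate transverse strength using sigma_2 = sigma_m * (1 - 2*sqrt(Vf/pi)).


factor = 1 - 2*sqrt(0.44/pi) = 0.2515
sigma_2 = 73 * 0.2515 = 18.36 MPa

18.36 MPa


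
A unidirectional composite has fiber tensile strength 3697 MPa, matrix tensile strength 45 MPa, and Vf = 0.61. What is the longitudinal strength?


sigma_1 = sigma_f*Vf + sigma_m*(1-Vf) = 3697*0.61 + 45*0.39 = 2272.7 MPa

2272.7 MPa


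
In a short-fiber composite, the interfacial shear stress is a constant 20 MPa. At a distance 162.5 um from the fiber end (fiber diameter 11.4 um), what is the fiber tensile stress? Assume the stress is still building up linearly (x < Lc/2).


Force balance: sigma_f * (pi*d^2/4) = tau * (pi*d) * x  ->  sigma_f = 4 * tau * x / d
sigma_f = 4 * 20 * 162.5 / 11.4 = 1140.4 MPa

1140.4 MPa


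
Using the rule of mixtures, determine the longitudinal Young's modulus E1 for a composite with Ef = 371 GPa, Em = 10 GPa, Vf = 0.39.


E1 = Ef*Vf + Em*(1-Vf) = 371*0.39 + 10*0.61 = 150.79 GPa

150.79 GPa


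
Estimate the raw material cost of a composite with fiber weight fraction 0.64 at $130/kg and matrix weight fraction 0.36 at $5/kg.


Cost = cost_f*Wf + cost_m*Wm = 130*0.64 + 5*0.36 = $85.0/kg

$85.0/kg


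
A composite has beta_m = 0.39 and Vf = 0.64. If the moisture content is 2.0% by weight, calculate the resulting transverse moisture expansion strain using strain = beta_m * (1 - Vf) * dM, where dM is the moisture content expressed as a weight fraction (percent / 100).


dM = 2.0/100 = 0.02
strain = beta_m * (1-Vf) * dM = 0.39 * 0.36 * 0.02 = 0.002808

0.002808


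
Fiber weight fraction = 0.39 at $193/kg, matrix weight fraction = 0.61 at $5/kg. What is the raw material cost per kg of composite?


Cost = cost_f*Wf + cost_m*Wm = 193*0.39 + 5*0.61 = $78.32/kg

$78.32/kg


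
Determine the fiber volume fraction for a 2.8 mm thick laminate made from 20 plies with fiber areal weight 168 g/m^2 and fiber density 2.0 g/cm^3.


Vf = n * FAW / (rho_f * h * 1000) = 20 * 168 / (2.0 * 2.8 * 1000) = 0.6

0.6


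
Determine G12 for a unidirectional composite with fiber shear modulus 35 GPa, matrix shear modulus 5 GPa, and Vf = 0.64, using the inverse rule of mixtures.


1/G12 = Vf/Gf + (1-Vf)/Gm = 0.64/35 + 0.36/5
G12 = 11.08 GPa

11.08 GPa


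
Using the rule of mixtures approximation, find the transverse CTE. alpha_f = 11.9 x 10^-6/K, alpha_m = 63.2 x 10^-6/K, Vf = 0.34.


alpha_2 = alpha_f*Vf + alpha_m*(1-Vf) = 11.9*0.34 + 63.2*0.66 = 45.8 x 10^-6/K

45.8 x 10^-6/K


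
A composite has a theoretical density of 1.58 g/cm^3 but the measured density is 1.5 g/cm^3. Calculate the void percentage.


Void% = (rho_theo - rho_actual)/rho_theo * 100 = (1.58 - 1.5)/1.58 * 100 = 5.06%

5.06%


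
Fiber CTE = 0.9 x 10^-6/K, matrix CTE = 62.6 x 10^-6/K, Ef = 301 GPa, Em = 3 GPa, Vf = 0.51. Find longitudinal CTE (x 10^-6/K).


E1 = Ef*Vf + Em*(1-Vf) = 154.98
alpha_1 = (alpha_f*Ef*Vf + alpha_m*Em*(1-Vf))/E1 = 1.49 x 10^-6/K

1.49 x 10^-6/K


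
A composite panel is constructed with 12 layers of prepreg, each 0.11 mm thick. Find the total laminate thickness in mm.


h = n * t_ply = 12 * 0.11 = 1.32 mm

1.32 mm


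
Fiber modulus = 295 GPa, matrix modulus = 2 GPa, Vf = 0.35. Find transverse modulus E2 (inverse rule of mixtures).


1/E2 = Vf/Ef + (1-Vf)/Em = 0.35/295 + 0.65/2
E2 = 3.07 GPa

3.07 GPa


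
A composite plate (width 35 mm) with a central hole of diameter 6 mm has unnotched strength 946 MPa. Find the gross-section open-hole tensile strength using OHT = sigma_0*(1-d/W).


OHT = sigma_0*(1-d/W) = 946*(1-6/35) = 783.8 MPa

783.8 MPa


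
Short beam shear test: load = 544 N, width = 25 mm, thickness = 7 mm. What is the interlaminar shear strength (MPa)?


ILSS = 3F/(4bh) = 3*544/(4*25*7) = 2.33 MPa

2.33 MPa


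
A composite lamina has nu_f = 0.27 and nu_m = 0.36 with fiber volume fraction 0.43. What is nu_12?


nu_12 = nu_f*Vf + nu_m*(1-Vf) = 0.27*0.43 + 0.36*0.57 = 0.3213

0.3213


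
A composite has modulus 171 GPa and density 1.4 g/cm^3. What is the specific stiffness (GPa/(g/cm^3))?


Specific stiffness = E/rho = 171/1.4 = 122.1 GPa/(g/cm^3)

122.1 GPa/(g/cm^3)


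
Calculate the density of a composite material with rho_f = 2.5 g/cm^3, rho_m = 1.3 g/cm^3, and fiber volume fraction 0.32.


rho_c = rho_f*Vf + rho_m*(1-Vf) = 2.5*0.32 + 1.3*0.68 = 1.684 g/cm^3

1.684 g/cm^3


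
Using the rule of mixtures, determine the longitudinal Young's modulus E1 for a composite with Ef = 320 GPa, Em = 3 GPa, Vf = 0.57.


E1 = Ef*Vf + Em*(1-Vf) = 320*0.57 + 3*0.43 = 183.69 GPa

183.69 GPa


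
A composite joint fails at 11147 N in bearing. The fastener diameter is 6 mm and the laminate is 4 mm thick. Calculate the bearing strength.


sigma_br = F/(d*h) = 11147/(6*4) = 464.5 MPa

464.5 MPa


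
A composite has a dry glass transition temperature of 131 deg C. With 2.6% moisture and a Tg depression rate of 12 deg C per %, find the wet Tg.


Tg_wet = Tg_dry - k*moisture = 131 - 12*2.6 = 99.8 deg C

99.8 deg C


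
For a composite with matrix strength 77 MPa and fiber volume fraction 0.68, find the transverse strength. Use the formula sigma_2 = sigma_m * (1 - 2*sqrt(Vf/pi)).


factor = 1 - 2*sqrt(0.68/pi) = 0.0695
sigma_2 = 77 * 0.0695 = 5.35 MPa

5.35 MPa


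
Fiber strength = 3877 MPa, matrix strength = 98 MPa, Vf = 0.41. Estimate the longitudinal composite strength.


sigma_1 = sigma_f*Vf + sigma_m*(1-Vf) = 3877*0.41 + 98*0.59 = 1647.4 MPa

1647.4 MPa


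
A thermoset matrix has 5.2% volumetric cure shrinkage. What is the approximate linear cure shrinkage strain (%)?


Linear shrinkage ≈ vol_shrink/3 = 5.2/3 = 1.733%

1.733%


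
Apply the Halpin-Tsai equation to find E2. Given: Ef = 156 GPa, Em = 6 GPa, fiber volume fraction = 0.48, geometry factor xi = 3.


eta = (Ef/Em - 1)/(Ef/Em + xi) = (26.0 - 1)/(26.0 + 3) = 0.8621
E2 = Em*(1+xi*eta*Vf)/(1-eta*Vf) = 22.94 GPa

22.94 GPa


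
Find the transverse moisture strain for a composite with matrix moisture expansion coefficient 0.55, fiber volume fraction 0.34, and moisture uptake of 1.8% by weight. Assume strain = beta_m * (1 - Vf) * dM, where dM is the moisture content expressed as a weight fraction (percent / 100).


dM = 1.8/100 = 0.018
strain = beta_m * (1-Vf) * dM = 0.55 * 0.66 * 0.018 = 0.006534

0.006534


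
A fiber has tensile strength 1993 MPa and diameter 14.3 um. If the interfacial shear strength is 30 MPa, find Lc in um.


Lc = sigma_f * d / (2 * tau_i) = 1993 * 14.3 / (2 * 30) = 475.0 um

475.0 um


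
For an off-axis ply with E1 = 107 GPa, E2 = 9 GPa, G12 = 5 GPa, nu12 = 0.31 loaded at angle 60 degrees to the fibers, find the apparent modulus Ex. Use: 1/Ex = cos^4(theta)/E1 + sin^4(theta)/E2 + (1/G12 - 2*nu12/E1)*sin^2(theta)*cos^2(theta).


cos^4(60) = 0.0625, sin^4(60) = 0.5625, sin^2(60)*cos^2(60) = 0.1875
1/G12 - 2*nu12/E1 = 1/5 - 2*0.31/107 = 0.194206 GPa^-1
1/Ex = 0.0625/107 + 0.5625/9 + 0.194206*0.1875 = 0.0994977 GPa^-1
Ex = 10.05 GPa

10.05 GPa


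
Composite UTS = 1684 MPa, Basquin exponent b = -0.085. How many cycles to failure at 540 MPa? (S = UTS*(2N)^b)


N = 0.5 * (S/UTS)^(1/b) = 0.5 * (540/1684)^(1/-0.085) = 323688.1471 cycles

323688.1471 cycles


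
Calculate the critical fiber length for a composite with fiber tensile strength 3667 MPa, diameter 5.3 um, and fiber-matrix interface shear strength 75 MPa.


Lc = sigma_f * d / (2 * tau_i) = 3667 * 5.3 / (2 * 75) = 129.6 um

129.6 um


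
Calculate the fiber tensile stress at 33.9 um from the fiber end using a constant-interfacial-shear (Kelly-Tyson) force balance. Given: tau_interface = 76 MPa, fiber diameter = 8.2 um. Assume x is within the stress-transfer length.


Force balance: sigma_f * (pi*d^2/4) = tau * (pi*d) * x  ->  sigma_f = 4 * tau * x / d
sigma_f = 4 * 76 * 33.9 / 8.2 = 1256.8 MPa

1256.8 MPa


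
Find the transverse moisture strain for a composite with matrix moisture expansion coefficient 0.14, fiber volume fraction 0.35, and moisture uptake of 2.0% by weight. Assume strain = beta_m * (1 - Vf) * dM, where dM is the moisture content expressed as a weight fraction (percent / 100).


dM = 2.0/100 = 0.02
strain = beta_m * (1-Vf) * dM = 0.14 * 0.65 * 0.02 = 0.00182

0.00182


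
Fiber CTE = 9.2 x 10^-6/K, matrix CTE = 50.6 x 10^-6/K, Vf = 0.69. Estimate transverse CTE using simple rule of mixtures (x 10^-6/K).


alpha_2 = alpha_f*Vf + alpha_m*(1-Vf) = 9.2*0.69 + 50.6*0.31 = 22.0 x 10^-6/K

22.0 x 10^-6/K


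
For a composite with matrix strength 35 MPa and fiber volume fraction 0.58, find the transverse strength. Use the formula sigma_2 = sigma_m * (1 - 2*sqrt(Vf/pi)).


factor = 1 - 2*sqrt(0.58/pi) = 0.1407
sigma_2 = 35 * 0.1407 = 4.92 MPa

4.92 MPa


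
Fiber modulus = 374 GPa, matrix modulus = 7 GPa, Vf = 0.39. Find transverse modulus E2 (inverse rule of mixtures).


1/E2 = Vf/Ef + (1-Vf)/Em = 0.39/374 + 0.61/7
E2 = 11.34 GPa

11.34 GPa


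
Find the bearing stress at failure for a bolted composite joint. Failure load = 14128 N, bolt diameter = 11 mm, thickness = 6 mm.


sigma_br = F/(d*h) = 14128/(11*6) = 214.1 MPa

214.1 MPa


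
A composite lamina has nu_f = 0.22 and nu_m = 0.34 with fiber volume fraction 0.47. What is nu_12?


nu_12 = nu_f*Vf + nu_m*(1-Vf) = 0.22*0.47 + 0.34*0.53 = 0.2836

0.2836


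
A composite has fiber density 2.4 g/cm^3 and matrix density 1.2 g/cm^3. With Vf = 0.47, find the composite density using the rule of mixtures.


rho_c = rho_f*Vf + rho_m*(1-Vf) = 2.4*0.47 + 1.2*0.53 = 1.764 g/cm^3

1.764 g/cm^3


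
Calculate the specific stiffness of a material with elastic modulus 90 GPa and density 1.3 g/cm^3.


Specific stiffness = E/rho = 90/1.3 = 69.2 GPa/(g/cm^3)

69.2 GPa/(g/cm^3)


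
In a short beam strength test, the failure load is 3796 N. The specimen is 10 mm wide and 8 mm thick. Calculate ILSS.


ILSS = 3F/(4bh) = 3*3796/(4*10*8) = 35.59 MPa

35.59 MPa


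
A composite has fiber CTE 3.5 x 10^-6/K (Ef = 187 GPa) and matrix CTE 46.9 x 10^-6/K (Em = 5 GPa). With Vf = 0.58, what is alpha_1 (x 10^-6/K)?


E1 = Ef*Vf + Em*(1-Vf) = 110.56
alpha_1 = (alpha_f*Ef*Vf + alpha_m*Em*(1-Vf))/E1 = 4.32 x 10^-6/K

4.32 x 10^-6/K


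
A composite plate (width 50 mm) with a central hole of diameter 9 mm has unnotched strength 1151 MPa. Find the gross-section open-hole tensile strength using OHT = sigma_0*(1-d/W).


OHT = sigma_0*(1-d/W) = 1151*(1-9/50) = 943.8 MPa

943.8 MPa


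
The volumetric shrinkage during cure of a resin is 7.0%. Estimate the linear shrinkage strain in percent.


Linear shrinkage ≈ vol_shrink/3 = 7.0/3 = 2.333%

2.333%


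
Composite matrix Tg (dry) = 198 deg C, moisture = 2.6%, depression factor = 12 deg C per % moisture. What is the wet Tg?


Tg_wet = Tg_dry - k*moisture = 198 - 12*2.6 = 166.8 deg C

166.8 deg C


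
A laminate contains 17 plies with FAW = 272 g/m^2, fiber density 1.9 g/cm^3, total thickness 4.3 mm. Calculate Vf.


Vf = n * FAW / (rho_f * h * 1000) = 17 * 272 / (1.9 * 4.3 * 1000) = 0.566

0.566


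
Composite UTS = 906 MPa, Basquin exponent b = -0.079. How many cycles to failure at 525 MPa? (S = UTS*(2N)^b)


N = 0.5 * (S/UTS)^(1/b) = 0.5 * (525/906)^(1/-0.079) = 499.5469 cycles

499.5469 cycles


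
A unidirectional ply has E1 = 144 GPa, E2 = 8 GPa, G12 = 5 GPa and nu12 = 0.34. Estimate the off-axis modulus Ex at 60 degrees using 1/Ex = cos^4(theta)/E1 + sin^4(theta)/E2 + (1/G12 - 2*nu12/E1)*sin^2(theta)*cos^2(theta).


cos^4(60) = 0.0625, sin^4(60) = 0.5625, sin^2(60)*cos^2(60) = 0.1875
1/G12 - 2*nu12/E1 = 1/5 - 2*0.34/144 = 0.195278 GPa^-1
1/Ex = 0.0625/144 + 0.5625/8 + 0.195278*0.1875 = 0.1073611 GPa^-1
Ex = 9.31 GPa

9.31 GPa


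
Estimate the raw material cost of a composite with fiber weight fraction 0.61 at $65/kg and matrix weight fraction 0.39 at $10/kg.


Cost = cost_f*Wf + cost_m*Wm = 65*0.61 + 10*0.39 = $43.55/kg

$43.55/kg


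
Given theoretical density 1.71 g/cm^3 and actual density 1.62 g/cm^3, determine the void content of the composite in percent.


Void% = (rho_theo - rho_actual)/rho_theo * 100 = (1.71 - 1.62)/1.71 * 100 = 5.26%

5.26%


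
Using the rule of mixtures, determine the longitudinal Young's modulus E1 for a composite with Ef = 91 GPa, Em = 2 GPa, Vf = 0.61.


E1 = Ef*Vf + Em*(1-Vf) = 91*0.61 + 2*0.39 = 56.29 GPa

56.29 GPa


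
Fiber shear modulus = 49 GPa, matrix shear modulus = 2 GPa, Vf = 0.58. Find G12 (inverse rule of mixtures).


1/G12 = Vf/Gf + (1-Vf)/Gm = 0.58/49 + 0.42/2
G12 = 4.51 GPa

4.51 GPa


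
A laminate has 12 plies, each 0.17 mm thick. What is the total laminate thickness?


h = n * t_ply = 12 * 0.17 = 2.04 mm

2.04 mm


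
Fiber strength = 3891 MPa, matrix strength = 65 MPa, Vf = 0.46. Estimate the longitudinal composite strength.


sigma_1 = sigma_f*Vf + sigma_m*(1-Vf) = 3891*0.46 + 65*0.54 = 1825.0 MPa

1825.0 MPa


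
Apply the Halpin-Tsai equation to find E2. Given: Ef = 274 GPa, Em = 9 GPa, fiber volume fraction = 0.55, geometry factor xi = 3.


eta = (Ef/Em - 1)/(Ef/Em + xi) = (30.4444 - 1)/(30.4444 + 3) = 0.8804
E2 = Em*(1+xi*eta*Vf)/(1-eta*Vf) = 42.8 GPa

42.8 GPa


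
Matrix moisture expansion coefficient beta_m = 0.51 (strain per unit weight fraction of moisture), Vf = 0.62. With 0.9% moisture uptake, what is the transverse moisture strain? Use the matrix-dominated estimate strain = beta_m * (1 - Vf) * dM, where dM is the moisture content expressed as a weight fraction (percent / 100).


dM = 0.9/100 = 0.009
strain = beta_m * (1-Vf) * dM = 0.51 * 0.38 * 0.009 = 0.0017442

0.0017442


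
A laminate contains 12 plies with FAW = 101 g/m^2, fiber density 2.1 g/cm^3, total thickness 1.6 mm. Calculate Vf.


Vf = n * FAW / (rho_f * h * 1000) = 12 * 101 / (2.1 * 1.6 * 1000) = 0.3607

0.3607


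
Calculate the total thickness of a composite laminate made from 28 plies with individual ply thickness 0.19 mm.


h = n * t_ply = 28 * 0.19 = 5.32 mm

5.32 mm


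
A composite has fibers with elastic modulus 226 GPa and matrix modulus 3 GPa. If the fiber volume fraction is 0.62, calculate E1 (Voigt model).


E1 = Ef*Vf + Em*(1-Vf) = 226*0.62 + 3*0.38 = 141.26 GPa

141.26 GPa


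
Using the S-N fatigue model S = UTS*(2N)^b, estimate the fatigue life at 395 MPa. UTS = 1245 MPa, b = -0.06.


N = 0.5 * (S/UTS)^(1/b) = 0.5 * (395/1245)^(1/-0.06) = 1.0198e+08 cycles

1.0198e+08 cycles


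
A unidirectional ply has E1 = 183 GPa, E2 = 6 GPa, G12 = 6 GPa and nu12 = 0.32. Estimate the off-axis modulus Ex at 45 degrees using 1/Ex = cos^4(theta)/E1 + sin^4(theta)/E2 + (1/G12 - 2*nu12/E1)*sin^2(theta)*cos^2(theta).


cos^4(45) = 0.25, sin^4(45) = 0.25, sin^2(45)*cos^2(45) = 0.25
1/G12 - 2*nu12/E1 = 1/6 - 2*0.32/183 = 0.163169 GPa^-1
1/Ex = 0.25/183 + 0.25/6 + 0.163169*0.25 = 0.0838251 GPa^-1
Ex = 11.93 GPa

11.93 GPa


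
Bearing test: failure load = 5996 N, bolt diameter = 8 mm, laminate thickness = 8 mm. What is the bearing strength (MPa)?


sigma_br = F/(d*h) = 5996/(8*8) = 93.7 MPa

93.7 MPa


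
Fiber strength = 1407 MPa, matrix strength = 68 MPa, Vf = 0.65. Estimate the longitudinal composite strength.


sigma_1 = sigma_f*Vf + sigma_m*(1-Vf) = 1407*0.65 + 68*0.35 = 938.4 MPa

938.4 MPa


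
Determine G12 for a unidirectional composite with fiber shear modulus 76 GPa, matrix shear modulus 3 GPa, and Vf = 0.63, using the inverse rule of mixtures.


1/G12 = Vf/Gf + (1-Vf)/Gm = 0.63/76 + 0.37/3
G12 = 7.6 GPa

7.6 GPa


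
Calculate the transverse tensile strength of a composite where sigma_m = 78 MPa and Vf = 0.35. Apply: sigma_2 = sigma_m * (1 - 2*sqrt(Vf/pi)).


factor = 1 - 2*sqrt(0.35/pi) = 0.3324
sigma_2 = 78 * 0.3324 = 25.93 MPa

25.93 MPa


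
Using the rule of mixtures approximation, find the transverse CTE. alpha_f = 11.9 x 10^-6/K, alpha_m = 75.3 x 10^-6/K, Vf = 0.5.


alpha_2 = alpha_f*Vf + alpha_m*(1-Vf) = 11.9*0.5 + 75.3*0.5 = 43.6 x 10^-6/K

43.6 x 10^-6/K


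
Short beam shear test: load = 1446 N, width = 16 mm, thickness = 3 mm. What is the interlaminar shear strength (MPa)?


ILSS = 3F/(4bh) = 3*1446/(4*16*3) = 22.59 MPa

22.59 MPa


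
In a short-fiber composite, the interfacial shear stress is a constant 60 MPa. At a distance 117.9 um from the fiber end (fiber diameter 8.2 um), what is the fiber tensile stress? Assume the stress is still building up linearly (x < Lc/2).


Force balance: sigma_f * (pi*d^2/4) = tau * (pi*d) * x  ->  sigma_f = 4 * tau * x / d
sigma_f = 4 * 60 * 117.9 / 8.2 = 3450.7 MPa

3450.7 MPa


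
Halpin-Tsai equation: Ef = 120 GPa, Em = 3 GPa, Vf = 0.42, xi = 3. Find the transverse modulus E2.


eta = (Ef/Em - 1)/(Ef/Em + xi) = (40.0 - 1)/(40.0 + 3) = 0.907
E2 = Em*(1+xi*eta*Vf)/(1-eta*Vf) = 10.38 GPa

10.38 GPa


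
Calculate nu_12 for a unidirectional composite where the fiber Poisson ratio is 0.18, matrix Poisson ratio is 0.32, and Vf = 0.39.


nu_12 = nu_f*Vf + nu_m*(1-Vf) = 0.18*0.39 + 0.32*0.61 = 0.2654

0.2654


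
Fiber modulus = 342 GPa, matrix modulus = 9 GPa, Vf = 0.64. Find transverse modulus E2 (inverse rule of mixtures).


1/E2 = Vf/Ef + (1-Vf)/Em = 0.64/342 + 0.36/9
E2 = 23.88 GPa

23.88 GPa


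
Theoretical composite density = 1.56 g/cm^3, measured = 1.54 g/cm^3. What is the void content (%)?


Void% = (rho_theo - rho_actual)/rho_theo * 100 = (1.56 - 1.54)/1.56 * 100 = 1.28%

1.28%


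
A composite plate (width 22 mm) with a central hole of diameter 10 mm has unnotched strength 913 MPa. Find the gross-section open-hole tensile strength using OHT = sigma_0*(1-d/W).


OHT = sigma_0*(1-d/W) = 913*(1-10/22) = 498.0 MPa

498.0 MPa


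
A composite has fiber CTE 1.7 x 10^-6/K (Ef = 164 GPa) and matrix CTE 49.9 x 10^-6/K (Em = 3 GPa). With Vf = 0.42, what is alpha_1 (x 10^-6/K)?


E1 = Ef*Vf + Em*(1-Vf) = 70.62
alpha_1 = (alpha_f*Ef*Vf + alpha_m*Em*(1-Vf))/E1 = 2.89 x 10^-6/K

2.89 x 10^-6/K


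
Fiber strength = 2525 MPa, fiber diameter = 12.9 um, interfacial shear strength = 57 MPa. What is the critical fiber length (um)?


Lc = sigma_f * d / (2 * tau_i) = 2525 * 12.9 / (2 * 57) = 285.7 um

285.7 um


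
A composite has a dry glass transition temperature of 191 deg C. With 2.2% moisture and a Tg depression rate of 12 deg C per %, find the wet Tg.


Tg_wet = Tg_dry - k*moisture = 191 - 12*2.2 = 164.6 deg C

164.6 deg C


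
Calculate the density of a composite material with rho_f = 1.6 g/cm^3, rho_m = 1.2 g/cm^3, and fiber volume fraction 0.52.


rho_c = rho_f*Vf + rho_m*(1-Vf) = 1.6*0.52 + 1.2*0.48 = 1.408 g/cm^3

1.408 g/cm^3


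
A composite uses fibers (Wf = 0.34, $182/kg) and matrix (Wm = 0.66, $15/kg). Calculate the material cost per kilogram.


Cost = cost_f*Wf + cost_m*Wm = 182*0.34 + 15*0.66 = $71.78/kg

$71.78/kg


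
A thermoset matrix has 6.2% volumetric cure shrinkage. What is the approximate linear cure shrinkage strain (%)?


Linear shrinkage ≈ vol_shrink/3 = 6.2/3 = 2.067%

2.067%


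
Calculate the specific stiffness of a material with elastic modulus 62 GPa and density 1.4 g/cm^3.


Specific stiffness = E/rho = 62/1.4 = 44.3 GPa/(g/cm^3)

44.3 GPa/(g/cm^3)


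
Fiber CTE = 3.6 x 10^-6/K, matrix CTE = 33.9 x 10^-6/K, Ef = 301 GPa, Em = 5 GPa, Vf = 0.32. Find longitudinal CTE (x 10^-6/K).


E1 = Ef*Vf + Em*(1-Vf) = 99.72
alpha_1 = (alpha_f*Ef*Vf + alpha_m*Em*(1-Vf))/E1 = 4.63 x 10^-6/K

4.63 x 10^-6/K


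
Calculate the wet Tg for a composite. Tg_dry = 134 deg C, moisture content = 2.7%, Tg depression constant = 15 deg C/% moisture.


Tg_wet = Tg_dry - k*moisture = 134 - 15*2.7 = 93.5 deg C

93.5 deg C


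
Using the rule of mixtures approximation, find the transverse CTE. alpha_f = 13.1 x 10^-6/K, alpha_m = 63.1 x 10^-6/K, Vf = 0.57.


alpha_2 = alpha_f*Vf + alpha_m*(1-Vf) = 13.1*0.57 + 63.1*0.43 = 34.6 x 10^-6/K

34.6 x 10^-6/K


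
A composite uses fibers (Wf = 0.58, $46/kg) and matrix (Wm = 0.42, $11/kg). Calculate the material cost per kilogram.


Cost = cost_f*Wf + cost_m*Wm = 46*0.58 + 11*0.42 = $31.3/kg

$31.3/kg


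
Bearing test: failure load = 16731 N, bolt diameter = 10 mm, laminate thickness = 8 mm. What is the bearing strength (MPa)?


sigma_br = F/(d*h) = 16731/(10*8) = 209.1 MPa

209.1 MPa


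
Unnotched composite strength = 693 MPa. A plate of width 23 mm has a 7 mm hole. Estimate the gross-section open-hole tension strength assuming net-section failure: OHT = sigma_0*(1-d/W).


OHT = sigma_0*(1-d/W) = 693*(1-7/23) = 482.1 MPa

482.1 MPa


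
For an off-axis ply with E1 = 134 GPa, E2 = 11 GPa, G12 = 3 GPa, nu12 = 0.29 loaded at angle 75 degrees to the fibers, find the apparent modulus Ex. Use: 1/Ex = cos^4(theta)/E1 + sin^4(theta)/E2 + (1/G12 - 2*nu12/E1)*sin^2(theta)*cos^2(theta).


cos^4(75) = 0.004487, sin^4(75) = 0.870513, sin^2(75)*cos^2(75) = 0.0625
1/G12 - 2*nu12/E1 = 1/3 - 2*0.29/134 = 0.329005 GPa^-1
1/Ex = 0.004487/134 + 0.870513/11 + 0.329005*0.0625 = 0.0997338 GPa^-1
Ex = 10.03 GPa

10.03 GPa


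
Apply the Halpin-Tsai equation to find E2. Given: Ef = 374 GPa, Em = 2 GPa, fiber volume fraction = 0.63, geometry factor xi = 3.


eta = (Ef/Em - 1)/(Ef/Em + xi) = (187.0 - 1)/(187.0 + 3) = 0.9789
E2 = Em*(1+xi*eta*Vf)/(1-eta*Vf) = 14.87 GPa

14.87 GPa


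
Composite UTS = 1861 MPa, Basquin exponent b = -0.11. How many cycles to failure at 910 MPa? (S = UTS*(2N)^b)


N = 0.5 * (S/UTS)^(1/b) = 0.5 * (910/1861)^(1/-0.11) = 333.8572 cycles

333.8572 cycles


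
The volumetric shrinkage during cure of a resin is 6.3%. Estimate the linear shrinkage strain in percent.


Linear shrinkage ≈ vol_shrink/3 = 6.3/3 = 2.1%

2.1%


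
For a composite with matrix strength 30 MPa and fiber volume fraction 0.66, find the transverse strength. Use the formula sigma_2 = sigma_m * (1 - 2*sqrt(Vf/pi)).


factor = 1 - 2*sqrt(0.66/pi) = 0.0833
sigma_2 = 30 * 0.0833 = 2.5 MPa

2.5 MPa


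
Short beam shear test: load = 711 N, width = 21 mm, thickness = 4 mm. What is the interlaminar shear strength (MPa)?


ILSS = 3F/(4bh) = 3*711/(4*21*4) = 6.35 MPa

6.35 MPa


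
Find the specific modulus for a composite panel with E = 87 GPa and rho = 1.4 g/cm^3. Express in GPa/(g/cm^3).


Specific stiffness = E/rho = 87/1.4 = 62.1 GPa/(g/cm^3)

62.1 GPa/(g/cm^3)


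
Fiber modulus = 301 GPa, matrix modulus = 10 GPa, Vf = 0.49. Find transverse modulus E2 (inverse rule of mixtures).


1/E2 = Vf/Ef + (1-Vf)/Em = 0.49/301 + 0.51/10
E2 = 19.0 GPa

19.0 GPa


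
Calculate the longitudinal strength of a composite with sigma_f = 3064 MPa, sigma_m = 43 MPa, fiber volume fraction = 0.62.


sigma_1 = sigma_f*Vf + sigma_m*(1-Vf) = 3064*0.62 + 43*0.38 = 1916.0 MPa

1916.0 MPa


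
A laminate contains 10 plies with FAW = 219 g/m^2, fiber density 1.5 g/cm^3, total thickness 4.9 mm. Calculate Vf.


Vf = n * FAW / (rho_f * h * 1000) = 10 * 219 / (1.5 * 4.9 * 1000) = 0.298

0.298


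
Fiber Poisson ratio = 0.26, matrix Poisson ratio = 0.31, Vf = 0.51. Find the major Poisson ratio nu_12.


nu_12 = nu_f*Vf + nu_m*(1-Vf) = 0.26*0.51 + 0.31*0.49 = 0.2845

0.2845


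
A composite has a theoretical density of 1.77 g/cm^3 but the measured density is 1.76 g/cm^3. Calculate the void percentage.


Void% = (rho_theo - rho_actual)/rho_theo * 100 = (1.77 - 1.76)/1.77 * 100 = 0.56%

0.56%


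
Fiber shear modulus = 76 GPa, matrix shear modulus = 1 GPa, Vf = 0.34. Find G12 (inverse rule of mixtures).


1/G12 = Vf/Gf + (1-Vf)/Gm = 0.34/76 + 0.66/1
G12 = 1.5 GPa

1.5 GPa


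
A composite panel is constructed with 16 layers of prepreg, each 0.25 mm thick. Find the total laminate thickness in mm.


h = n * t_ply = 16 * 0.25 = 4.0 mm

4.0 mm


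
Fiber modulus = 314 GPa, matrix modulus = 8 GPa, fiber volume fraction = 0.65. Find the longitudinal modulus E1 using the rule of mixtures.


E1 = Ef*Vf + Em*(1-Vf) = 314*0.65 + 8*0.35 = 206.9 GPa

206.9 GPa


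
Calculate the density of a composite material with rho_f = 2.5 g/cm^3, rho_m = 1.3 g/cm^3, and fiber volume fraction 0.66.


rho_c = rho_f*Vf + rho_m*(1-Vf) = 2.5*0.66 + 1.3*0.34 = 2.092 g/cm^3

2.092 g/cm^3


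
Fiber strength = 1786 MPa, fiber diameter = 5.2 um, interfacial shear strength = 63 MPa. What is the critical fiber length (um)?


Lc = sigma_f * d / (2 * tau_i) = 1786 * 5.2 / (2 * 63) = 73.7 um

73.7 um


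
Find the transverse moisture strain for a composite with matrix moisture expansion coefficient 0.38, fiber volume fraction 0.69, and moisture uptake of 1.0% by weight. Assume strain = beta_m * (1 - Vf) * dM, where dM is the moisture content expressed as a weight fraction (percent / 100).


dM = 1.0/100 = 0.01
strain = beta_m * (1-Vf) * dM = 0.38 * 0.31 * 0.01 = 0.001178

0.001178


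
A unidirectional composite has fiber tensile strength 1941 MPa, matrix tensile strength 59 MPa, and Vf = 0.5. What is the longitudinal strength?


sigma_1 = sigma_f*Vf + sigma_m*(1-Vf) = 1941*0.5 + 59*0.5 = 1000.0 MPa

1000.0 MPa


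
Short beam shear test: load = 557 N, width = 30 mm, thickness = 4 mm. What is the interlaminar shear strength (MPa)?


ILSS = 3F/(4bh) = 3*557/(4*30*4) = 3.48 MPa

3.48 MPa


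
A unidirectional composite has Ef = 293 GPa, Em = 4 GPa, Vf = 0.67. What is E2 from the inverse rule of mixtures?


1/E2 = Vf/Ef + (1-Vf)/Em = 0.67/293 + 0.33/4
E2 = 11.79 GPa

11.79 GPa


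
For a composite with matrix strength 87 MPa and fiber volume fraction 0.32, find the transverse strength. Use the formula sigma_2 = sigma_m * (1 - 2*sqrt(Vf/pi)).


factor = 1 - 2*sqrt(0.32/pi) = 0.3617
sigma_2 = 87 * 0.3617 = 31.47 MPa

31.47 MPa


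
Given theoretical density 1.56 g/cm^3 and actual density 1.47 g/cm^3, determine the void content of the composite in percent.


Void% = (rho_theo - rho_actual)/rho_theo * 100 = (1.56 - 1.47)/1.56 * 100 = 5.77%

5.77%


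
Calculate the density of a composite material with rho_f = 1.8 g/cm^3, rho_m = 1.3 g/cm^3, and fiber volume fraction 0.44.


rho_c = rho_f*Vf + rho_m*(1-Vf) = 1.8*0.44 + 1.3*0.56 = 1.52 g/cm^3

1.52 g/cm^3


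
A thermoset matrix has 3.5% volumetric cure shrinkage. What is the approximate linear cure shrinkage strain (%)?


Linear shrinkage ≈ vol_shrink/3 = 3.5/3 = 1.167%

1.167%


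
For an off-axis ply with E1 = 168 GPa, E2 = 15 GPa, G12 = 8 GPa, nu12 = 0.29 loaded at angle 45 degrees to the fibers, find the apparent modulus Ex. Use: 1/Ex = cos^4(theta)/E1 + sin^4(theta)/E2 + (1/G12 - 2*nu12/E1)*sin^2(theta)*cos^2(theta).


cos^4(45) = 0.25, sin^4(45) = 0.25, sin^2(45)*cos^2(45) = 0.25
1/G12 - 2*nu12/E1 = 1/8 - 2*0.29/168 = 0.121548 GPa^-1
1/Ex = 0.25/168 + 0.25/15 + 0.121548*0.25 = 0.0485417 GPa^-1
Ex = 20.6 GPa

20.6 GPa


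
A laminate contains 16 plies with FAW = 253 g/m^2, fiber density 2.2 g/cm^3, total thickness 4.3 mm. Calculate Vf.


Vf = n * FAW / (rho_f * h * 1000) = 16 * 253 / (2.2 * 4.3 * 1000) = 0.4279

0.4279


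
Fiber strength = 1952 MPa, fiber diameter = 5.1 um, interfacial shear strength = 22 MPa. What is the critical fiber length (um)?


Lc = sigma_f * d / (2 * tau_i) = 1952 * 5.1 / (2 * 22) = 226.3 um

226.3 um


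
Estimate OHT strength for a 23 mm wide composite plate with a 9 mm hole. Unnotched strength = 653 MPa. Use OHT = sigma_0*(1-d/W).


OHT = sigma_0*(1-d/W) = 653*(1-9/23) = 397.5 MPa

397.5 MPa


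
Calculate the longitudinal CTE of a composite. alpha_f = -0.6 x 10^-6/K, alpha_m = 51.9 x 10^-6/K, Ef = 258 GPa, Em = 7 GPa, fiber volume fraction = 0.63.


E1 = Ef*Vf + Em*(1-Vf) = 165.13
alpha_1 = (alpha_f*Ef*Vf + alpha_m*Em*(1-Vf))/E1 = 0.22 x 10^-6/K

0.22 x 10^-6/K


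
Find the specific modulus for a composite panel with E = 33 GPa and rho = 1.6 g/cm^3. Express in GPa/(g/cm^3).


Specific stiffness = E/rho = 33/1.6 = 20.6 GPa/(g/cm^3)

20.6 GPa/(g/cm^3)


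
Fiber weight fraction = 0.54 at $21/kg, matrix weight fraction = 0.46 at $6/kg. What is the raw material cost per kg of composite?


Cost = cost_f*Wf + cost_m*Wm = 21*0.54 + 6*0.46 = $14.1/kg

$14.1/kg


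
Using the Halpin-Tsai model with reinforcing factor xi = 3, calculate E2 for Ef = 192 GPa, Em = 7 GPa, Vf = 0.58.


eta = (Ef/Em - 1)/(Ef/Em + xi) = (27.4286 - 1)/(27.4286 + 3) = 0.8685
E2 = Em*(1+xi*eta*Vf)/(1-eta*Vf) = 35.42 GPa

35.42 GPa


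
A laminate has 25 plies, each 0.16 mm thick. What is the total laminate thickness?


h = n * t_ply = 25 * 0.16 = 4.0 mm

4.0 mm


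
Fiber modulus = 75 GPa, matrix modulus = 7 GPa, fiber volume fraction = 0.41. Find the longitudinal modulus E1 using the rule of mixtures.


E1 = Ef*Vf + Em*(1-Vf) = 75*0.41 + 7*0.59 = 34.88 GPa

34.88 GPa


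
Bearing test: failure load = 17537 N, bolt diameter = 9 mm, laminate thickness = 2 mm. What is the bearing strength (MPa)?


sigma_br = F/(d*h) = 17537/(9*2) = 974.3 MPa

974.3 MPa


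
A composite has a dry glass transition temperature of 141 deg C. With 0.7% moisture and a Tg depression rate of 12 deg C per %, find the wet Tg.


Tg_wet = Tg_dry - k*moisture = 141 - 12*0.7 = 132.6 deg C

132.6 deg C


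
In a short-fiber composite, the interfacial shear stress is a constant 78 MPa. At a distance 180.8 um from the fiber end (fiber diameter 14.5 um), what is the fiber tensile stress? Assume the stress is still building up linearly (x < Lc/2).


Force balance: sigma_f * (pi*d^2/4) = tau * (pi*d) * x  ->  sigma_f = 4 * tau * x / d
sigma_f = 4 * 78 * 180.8 / 14.5 = 3890.3 MPa

3890.3 MPa


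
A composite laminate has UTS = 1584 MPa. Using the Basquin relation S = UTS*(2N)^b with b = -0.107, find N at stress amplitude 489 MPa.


N = 0.5 * (S/UTS)^(1/b) = 0.5 * (489/1584)^(1/-0.107) = 29477.8865 cycles

29477.8865 cycles


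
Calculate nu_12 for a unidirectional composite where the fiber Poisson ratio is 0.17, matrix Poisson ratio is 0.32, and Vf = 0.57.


nu_12 = nu_f*Vf + nu_m*(1-Vf) = 0.17*0.57 + 0.32*0.43 = 0.2345

0.2345


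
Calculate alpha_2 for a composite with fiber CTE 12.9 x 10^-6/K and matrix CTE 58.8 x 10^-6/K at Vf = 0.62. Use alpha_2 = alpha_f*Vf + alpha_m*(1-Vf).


alpha_2 = alpha_f*Vf + alpha_m*(1-Vf) = 12.9*0.62 + 58.8*0.38 = 30.3 x 10^-6/K

30.3 x 10^-6/K


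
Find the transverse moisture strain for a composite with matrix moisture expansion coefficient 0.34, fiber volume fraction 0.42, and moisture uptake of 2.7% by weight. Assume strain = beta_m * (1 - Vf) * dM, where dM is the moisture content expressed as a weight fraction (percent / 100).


dM = 2.7/100 = 0.027
strain = beta_m * (1-Vf) * dM = 0.34 * 0.58 * 0.027 = 0.0053244

0.0053244


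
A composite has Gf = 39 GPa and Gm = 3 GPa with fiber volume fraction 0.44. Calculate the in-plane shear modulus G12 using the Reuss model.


1/G12 = Vf/Gf + (1-Vf)/Gm = 0.44/39 + 0.56/3
G12 = 5.05 GPa

5.05 GPa


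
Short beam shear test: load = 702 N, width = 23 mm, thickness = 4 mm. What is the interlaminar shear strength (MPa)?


ILSS = 3F/(4bh) = 3*702/(4*23*4) = 5.72 MPa

5.72 MPa


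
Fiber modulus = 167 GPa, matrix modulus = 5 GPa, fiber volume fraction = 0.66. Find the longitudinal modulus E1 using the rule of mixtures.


E1 = Ef*Vf + Em*(1-Vf) = 167*0.66 + 5*0.34 = 111.92 GPa

111.92 GPa


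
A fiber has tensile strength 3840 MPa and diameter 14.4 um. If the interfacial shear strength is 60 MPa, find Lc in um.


Lc = sigma_f * d / (2 * tau_i) = 3840 * 14.4 / (2 * 60) = 460.8 um

460.8 um


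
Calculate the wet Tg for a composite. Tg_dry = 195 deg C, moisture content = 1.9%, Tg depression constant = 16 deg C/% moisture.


Tg_wet = Tg_dry - k*moisture = 195 - 16*1.9 = 164.6 deg C

164.6 deg C


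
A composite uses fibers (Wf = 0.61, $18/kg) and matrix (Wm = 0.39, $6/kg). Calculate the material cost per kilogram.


Cost = cost_f*Wf + cost_m*Wm = 18*0.61 + 6*0.39 = $13.32/kg

$13.32/kg


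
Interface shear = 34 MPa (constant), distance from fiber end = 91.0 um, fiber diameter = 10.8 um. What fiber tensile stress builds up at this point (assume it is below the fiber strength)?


Force balance: sigma_f * (pi*d^2/4) = tau * (pi*d) * x  ->  sigma_f = 4 * tau * x / d
sigma_f = 4 * 34 * 91.0 / 10.8 = 1145.9 MPa

1145.9 MPa


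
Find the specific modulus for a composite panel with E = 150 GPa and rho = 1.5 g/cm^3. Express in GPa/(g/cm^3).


Specific stiffness = E/rho = 150/1.5 = 100.0 GPa/(g/cm^3)

100.0 GPa/(g/cm^3)
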